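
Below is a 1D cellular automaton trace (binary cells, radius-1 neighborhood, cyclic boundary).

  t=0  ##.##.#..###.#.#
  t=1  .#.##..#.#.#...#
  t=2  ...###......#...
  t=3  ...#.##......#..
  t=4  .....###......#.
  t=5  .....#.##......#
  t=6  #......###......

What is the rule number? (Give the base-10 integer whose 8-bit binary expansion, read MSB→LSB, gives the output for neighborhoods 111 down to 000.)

  ### -> .   bit 7 = 0  t=0,i=0
  ##. -> #   bit 6 = 1  t=0,i=1
  #.# -> .   bit 5 = 0  t=0,i=2
  #.. -> #   bit 4 = 1  t=0,i=7
  .## -> #   bit 3 = 1  t=0,i=3
  .#. -> .   bit 2 = 0  t=0,i=6
  ..# -> .   bit 1 = 0  t=0,i=8
  ... -> .   bit 0 = 0  t=1,i=13
  bits 01011000 = 88

88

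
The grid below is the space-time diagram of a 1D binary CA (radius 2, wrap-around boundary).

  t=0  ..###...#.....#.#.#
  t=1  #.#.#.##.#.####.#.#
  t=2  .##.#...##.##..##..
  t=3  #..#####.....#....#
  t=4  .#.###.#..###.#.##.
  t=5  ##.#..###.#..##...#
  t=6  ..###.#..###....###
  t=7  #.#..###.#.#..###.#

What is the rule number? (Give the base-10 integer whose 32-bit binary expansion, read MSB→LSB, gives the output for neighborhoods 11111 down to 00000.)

  #####|#  b31=1 t=3,i=5
  ####.|.  b30=0 t=1,i=13
  ###.#|.  b29=0 t=1,i=14
  ###..|#  b28=1 t=0,i=4
  ##.##|.  b27=0 t=2,i=10
  ##.#.|#  b26=1 t=1,i=1
  ##..#|#  b25=1 t=2,i=13
  ##...|.  b24=0 t=0,i=5
  #.###|#  b23=1 t=1,i=11
  #.##.|.  b22=0 t=1,i=6
  #.#.#|#  b21=1 t=0,i=16
  #.#..|#  b20=1 t=0,i=18
  #..##|.  b19=0 t=0,i=1
  #..#.|#  b18=1 t=4,i=0
  #...#|#  b17=1 t=0,i=6
  #....|.  b16=0 t=0,i=10
  .####|#  b15=1 t=1,i=12
  .###.|.  b14=0 t=0,i=3
  .##.#|.  b13=0 t=1,i=0
  .##..|.  b12=0 t=2,i=12
  .#.##|.  b11=0 t=1,i=5
  .#.#.|.  b10=0 t=0,i=15
  .#..#|#  b9=1 t=0,i=0
  .#...|#  b8=1 t=0,i=9
  ..###|#  b7=1 t=0,i=2
  ..##.|.  b6=0 t=2,i=1
  ..#.#|#  b5=1 t=0,i=14
  ..#..|.  b4=0 t=0,i=8
  ...##|#  b3=1 t=2,i=0
  ...#.|#  b2=1 t=0,i=7
  ....#|#  b1=1 t=0,i=12
  .....|#  b0=1 t=0,i=11
  bits 10010110101101101000001110101111 = 2528543663

2528543663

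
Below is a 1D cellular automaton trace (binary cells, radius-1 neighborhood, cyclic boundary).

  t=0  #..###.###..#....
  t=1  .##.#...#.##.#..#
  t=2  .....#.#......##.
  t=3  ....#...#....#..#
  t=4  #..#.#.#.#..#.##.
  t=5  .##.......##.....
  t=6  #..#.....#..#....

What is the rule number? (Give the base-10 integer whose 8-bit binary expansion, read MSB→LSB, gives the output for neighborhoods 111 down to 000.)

146

  nb ###: next=#  (t=0,i=4, bit7=1)
  nb ##.: next=.  (t=0,i=5, bit6=0)
  nb #.#: next=.  (t=0,i=6, bit5=0)
  nb #..: next=#  (t=0,i=1, bit4=1)
  nb .##: next=.  (t=0,i=3, bit3=0)
  nb .#.: next=.  (t=0,i=0, bit2=0)
  nb ..#: next=#  (t=0,i=2, bit1=1)
  nb ...: next=.  (t=0,i=14, bit0=0)
  bits 10010010 = 146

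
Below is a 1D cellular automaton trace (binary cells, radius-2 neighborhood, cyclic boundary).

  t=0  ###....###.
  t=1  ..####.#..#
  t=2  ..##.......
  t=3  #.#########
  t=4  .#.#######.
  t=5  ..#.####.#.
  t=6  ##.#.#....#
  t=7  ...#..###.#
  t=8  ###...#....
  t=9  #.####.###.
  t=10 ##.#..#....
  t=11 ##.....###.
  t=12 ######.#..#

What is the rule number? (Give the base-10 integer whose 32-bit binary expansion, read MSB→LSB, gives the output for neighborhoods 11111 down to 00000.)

  nb #####: next=#  (t=3,i=4, bit31=1)
  nb ####.: next=.  (t=1,i=4, bit30=0)
  nb ###.#: next=.  (t=0,i=9, bit29=0)
  nb ###..: next=#  (t=0,i=2, bit28=1)
  nb ##.##: next=#  (t=0,i=10, bit27=1)
  nb ##.#.: next=.  (t=1,i=6, bit26=0)
  nb ##..#: next=.  (t=4,i=10, bit25=0)
  nb ##...: next=#  (t=0,i=3, bit24=1)
  nb #.###: next=.  (t=0,i=0, bit23=0)
  nb #.##.: next=#  (t=11,i=0, bit22=1)
  nb #.#.#: next=#  (t=6,i=3, bit21=1)
  nb #.#..: next=.  (t=1,i=7, bit20=0)
  nb #..##: next=.  (t=1,i=1, bit19=0)
  nb #..#.: next=.  (t=1,i=9, bit18=0)
  nb #...#: next=#  (t=5,i=0, bit17=1)
  nb #....: next=#  (t=0,i=4, bit16=1)
  nb .####: next=#  (t=1,i=3, bit15=1)
  nb .###.: next=.  (t=0,i=1, bit14=0)
  nb .##.#: next=#  (t=10,i=1, bit13=1)
  nb .##..: next=#  (t=2,i=3, bit12=1)
  nb .#.##: next=#  (t=4,i=2, bit11=1)
  nb .#.#.: next=.  (t=6,i=4, bit10=0)
  nb .#..#: next=.  (t=1,i=0, bit9=0)
  nb .#...: next=#  (t=5,i=10, bit8=1)
  nb ..###: next=#  (t=0,i=7, bit7=1)
  nb ..##.: next=#  (t=2,i=2, bit6=1)
  nb ..#.#: next=.  (t=4,i=1, bit5=0)
  nb ..#..: next=.  (t=1,i=10, bit4=0)
  nb ...##: next=.  (t=0,i=6, bit3=0)
  nb ...#.: next=#  (t=5,i=1, bit2=1)
  nb ....#: next=#  (t=0,i=5, bit1=1)
  nb .....: next=#  (t=2,i=6, bit0=1)
  bits 10011001011000111011100111000111 = 2573449671

2573449671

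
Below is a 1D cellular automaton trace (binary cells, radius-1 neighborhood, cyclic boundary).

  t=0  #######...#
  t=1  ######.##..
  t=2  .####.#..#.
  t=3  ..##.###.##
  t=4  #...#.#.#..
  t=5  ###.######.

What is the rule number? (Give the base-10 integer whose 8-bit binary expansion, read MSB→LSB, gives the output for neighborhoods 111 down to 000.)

  [7] ### => #  t=0,i=0
  [6] ##. => .  t=0,i=6
  [5] #.# => #  t=1,i=6
  [4] #.. => #  t=0,i=7
  [3] .## => .  t=0,i=10
  [2] .#. => #  t=2,i=6
  [1] ..# => .  t=0,i=9
  [0] ... => #  t=0,i=8
  bits 10110101 = 181

181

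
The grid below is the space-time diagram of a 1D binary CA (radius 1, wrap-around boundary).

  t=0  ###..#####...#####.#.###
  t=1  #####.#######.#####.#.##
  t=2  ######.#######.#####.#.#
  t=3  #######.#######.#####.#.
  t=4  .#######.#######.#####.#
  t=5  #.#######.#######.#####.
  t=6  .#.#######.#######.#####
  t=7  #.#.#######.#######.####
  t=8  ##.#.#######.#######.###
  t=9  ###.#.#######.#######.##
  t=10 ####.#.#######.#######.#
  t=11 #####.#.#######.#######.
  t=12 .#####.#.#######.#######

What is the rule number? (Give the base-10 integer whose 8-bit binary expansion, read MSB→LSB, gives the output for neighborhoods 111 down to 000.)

  nb ###: next=#  (t=0,i=0, bit7=1)
  nb ##.: next=#  (t=0,i=2, bit6=1)
  nb #.#: next=#  (t=0,i=18, bit5=1)
  nb #..: next=#  (t=0,i=3, bit4=1)
  nb .##: next=.  (t=0,i=5, bit3=0)
  nb .#.: next=.  (t=0,i=19, bit2=0)
  nb ..#: next=#  (t=0,i=4, bit1=1)
  nb ...: next=#  (t=0,i=11, bit0=1)
  bits 11110011 = 243

243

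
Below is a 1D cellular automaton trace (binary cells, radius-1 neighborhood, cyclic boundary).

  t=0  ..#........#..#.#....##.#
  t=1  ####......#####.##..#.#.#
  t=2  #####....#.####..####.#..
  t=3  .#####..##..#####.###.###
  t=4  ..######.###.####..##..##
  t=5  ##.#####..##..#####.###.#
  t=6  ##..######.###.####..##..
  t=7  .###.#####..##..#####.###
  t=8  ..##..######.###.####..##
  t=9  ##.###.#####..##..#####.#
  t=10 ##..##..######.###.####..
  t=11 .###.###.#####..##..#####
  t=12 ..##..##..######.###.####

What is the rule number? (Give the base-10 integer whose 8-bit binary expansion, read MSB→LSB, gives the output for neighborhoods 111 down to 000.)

214

  ### -> #   bit 7 = 1  t=1,i=0
  ##. -> #   bit 6 = 1  t=0,i=22
  #.# -> .   bit 5 = 0  t=0,i=15
  #.. -> #   bit 4 = 1  t=0,i=0
  .## -> .   bit 3 = 0  t=0,i=21
  .#. -> #   bit 2 = 1  t=0,i=2
  ..# -> #   bit 1 = 1  t=0,i=1
  ... -> .   bit 0 = 0  t=0,i=4
  bits 11010110 = 214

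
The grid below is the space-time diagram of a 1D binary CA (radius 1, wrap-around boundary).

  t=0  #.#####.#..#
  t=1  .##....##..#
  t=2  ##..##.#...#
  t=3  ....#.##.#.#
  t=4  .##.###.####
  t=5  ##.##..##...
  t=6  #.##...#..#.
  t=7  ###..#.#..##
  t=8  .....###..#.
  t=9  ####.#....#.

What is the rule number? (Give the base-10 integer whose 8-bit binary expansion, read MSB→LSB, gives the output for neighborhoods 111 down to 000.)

45

  ### -> .   bit 7 = 0  t=0,i=3
  ##. -> .   bit 6 = 0  t=0,i=0
  #.# -> #   bit 5 = 1  t=0,i=1
  #.. -> .   bit 4 = 0  t=0,i=9
  .## -> #   bit 3 = 1  t=0,i=2
  .#. -> #   bit 2 = 1  t=0,i=8
  ..# -> .   bit 1 = 0  t=0,i=10
  ... -> #   bit 0 = 1  t=1,i=4
  bits 00101101 = 45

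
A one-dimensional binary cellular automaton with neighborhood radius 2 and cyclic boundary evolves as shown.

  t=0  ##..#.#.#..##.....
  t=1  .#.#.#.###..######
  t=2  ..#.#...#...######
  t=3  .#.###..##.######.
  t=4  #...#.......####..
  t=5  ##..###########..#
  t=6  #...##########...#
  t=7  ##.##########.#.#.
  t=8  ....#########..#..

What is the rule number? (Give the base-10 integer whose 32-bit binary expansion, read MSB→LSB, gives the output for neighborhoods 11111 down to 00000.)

3776305051

  [31] ##### => #  t=1,i=14
  [30] ####. => #  t=1,i=16
  [29] ###.# => #  t=1,i=17
  [28] ###.. => .  t=1,i=9
  [27] ##.## => .  t=3,i=10
  [26] ##.#. => .  t=1,i=0
  [25] ##..# => .  t=0,i=2
  [24] ##... => #  t=0,i=13
  [23] #.### => .  t=1,i=7
  [22] #.##. => .  t=7,i=0
  [21] #.#.# => .  t=0,i=6
  [20] #.#.. => #  t=0,i=8
  [19] #..## => .  t=0,i=10
  [18] #..#. => #  t=0,i=3
  [17] #...# => .  t=2,i=6
  [16] #.... => #  t=0,i=14
  [15] .#### => #  t=1,i=13
  [14] .###. => #  t=1,i=8
  [13] .##.# => .  t=3,i=9
  [12] .##.. => #  t=0,i=1
  [11] .#.## => .  t=1,i=6
  [10] .#.#. => #  t=0,i=5
  [9] .#..# => #  t=0,i=9
  [8] .#... => #  t=2,i=5
  [7] ..### => #  t=1,i=12
  [6] ..##. => .  t=0,i=0
  [5] ..#.# => .  t=0,i=4
  [4] ..#.. => #  t=2,i=8
  [3] ...## => #  t=0,i=17
  [2] ...#. => .  t=2,i=7
  [1] ....# => #  t=0,i=16
  [0] ..... => #  t=0,i=15
  bits 11100001000101011101011110011011 = 3776305051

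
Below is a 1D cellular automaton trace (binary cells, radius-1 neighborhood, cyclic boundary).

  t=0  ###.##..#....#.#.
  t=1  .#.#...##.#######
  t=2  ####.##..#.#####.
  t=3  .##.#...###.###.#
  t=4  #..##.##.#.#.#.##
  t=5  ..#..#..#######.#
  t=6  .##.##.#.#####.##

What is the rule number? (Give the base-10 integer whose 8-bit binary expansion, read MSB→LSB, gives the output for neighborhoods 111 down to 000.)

  ### -> #   bit 7 = 1  t=0,i=1
  ##. -> .   bit 6 = 0  t=0,i=2
  #.# -> #   bit 5 = 1  t=0,i=3
  #.. -> .   bit 4 = 0  t=0,i=6
  .## -> .   bit 3 = 0  t=0,i=0
  .#. -> #   bit 2 = 1  t=0,i=8
  ..# -> #   bit 1 = 1  t=0,i=7
  ... -> #   bit 0 = 1  t=0,i=10
  bits 10100111 = 167

167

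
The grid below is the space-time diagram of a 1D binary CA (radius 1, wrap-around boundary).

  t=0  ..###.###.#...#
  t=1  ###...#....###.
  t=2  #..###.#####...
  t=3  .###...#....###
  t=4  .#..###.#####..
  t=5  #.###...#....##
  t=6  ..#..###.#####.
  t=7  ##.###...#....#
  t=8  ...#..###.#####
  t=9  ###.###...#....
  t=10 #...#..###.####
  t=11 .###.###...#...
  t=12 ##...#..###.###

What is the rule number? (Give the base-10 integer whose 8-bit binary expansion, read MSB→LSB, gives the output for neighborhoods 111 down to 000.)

  [7] ### => .  t=0,i=3
  [6] ##. => .  t=0,i=4
  [5] #.# => .  t=0,i=5
  [4] #.. => #  t=0,i=0
  [3] .## => #  t=0,i=2
  [2] .#. => .  t=0,i=10
  [1] ..# => #  t=0,i=1
  [0] ... => #  t=0,i=12
  bits 00011011 = 27

27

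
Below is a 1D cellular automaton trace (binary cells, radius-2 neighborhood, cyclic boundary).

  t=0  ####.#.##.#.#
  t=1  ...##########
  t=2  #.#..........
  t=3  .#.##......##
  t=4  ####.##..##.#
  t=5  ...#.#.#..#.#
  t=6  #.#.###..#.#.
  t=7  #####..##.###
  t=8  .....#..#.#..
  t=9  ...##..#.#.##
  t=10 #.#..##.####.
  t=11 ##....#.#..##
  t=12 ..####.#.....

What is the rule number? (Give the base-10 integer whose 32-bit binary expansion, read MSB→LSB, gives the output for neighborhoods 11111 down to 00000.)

669330702

  [31] ##### => .  t=0,i=1
  [30] ####. => .  t=0,i=2
  [29] ###.# => #  t=0,i=3
  [28] ###.. => .  t=1,i=12
  [27] ##.## => .  t=4,i=4
  [26] ##.#. => #  t=0,i=4
  [25] ##..# => #  t=4,i=7
  [24] ##... => #  t=1,i=0
  [23] #.### => #  t=0,i=12
  [22] #.##. => #  t=0,i=7
  [21] #.#.# => #  t=0,i=5
  [20] #.#.. => .  t=2,i=2
  [19] #..## => .  t=4,i=8
  [18] #..#. => #  t=5,i=9
  [17] #...# => .  t=1,i=1
  [16] #.... => #  t=2,i=4
  [15] .#### => .  t=0,i=0
  [14] .###. => .  t=6,i=5
  [13] .##.# => #  t=0,i=8
  [12] .##.. => .  t=3,i=4
  [11] .#.## => #  t=0,i=6
  [10] .#.#. => #  t=2,i=1
  [9] .#..# => .  t=5,i=8
  [8] .#... => #  t=2,i=3
  [7] ..### => .  t=1,i=3
  [6] ..##. => .  t=3,i=11
  [5] ..#.# => .  t=2,i=0
  [4] ..#.. => .  t=8,i=5
  [3] ...## => #  t=1,i=2
  [2] ...#. => #  t=2,i=12
  [1] ....# => #  t=2,i=11
  [0] ..... => .  t=2,i=5
  bits 00100111111001010010110100001110 = 669330702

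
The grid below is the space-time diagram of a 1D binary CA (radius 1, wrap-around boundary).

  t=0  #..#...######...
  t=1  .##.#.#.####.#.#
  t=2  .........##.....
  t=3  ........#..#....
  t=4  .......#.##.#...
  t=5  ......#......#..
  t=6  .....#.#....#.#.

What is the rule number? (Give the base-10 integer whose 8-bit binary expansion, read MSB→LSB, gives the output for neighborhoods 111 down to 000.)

  ### -> #   bit 7 = 1  t=0,i=8
  ##. -> .   bit 6 = 0  t=0,i=12
  #.# -> .   bit 5 = 0  t=1,i=0
  #.. -> #   bit 4 = 1  t=0,i=1
  .## -> .   bit 3 = 0  t=0,i=7
  .#. -> .   bit 2 = 0  t=0,i=0
  ..# -> #   bit 1 = 1  t=0,i=2
  ... -> .   bit 0 = 0  t=0,i=5
  bits 10010010 = 146

146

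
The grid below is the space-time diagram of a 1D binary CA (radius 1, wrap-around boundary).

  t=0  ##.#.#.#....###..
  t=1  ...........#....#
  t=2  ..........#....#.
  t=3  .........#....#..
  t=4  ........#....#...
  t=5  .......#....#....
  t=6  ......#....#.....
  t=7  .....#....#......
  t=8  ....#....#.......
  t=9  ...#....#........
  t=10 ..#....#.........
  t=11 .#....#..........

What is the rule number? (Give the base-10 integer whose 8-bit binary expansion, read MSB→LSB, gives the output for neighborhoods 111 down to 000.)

2

  [7] ### => .  t=0,i=13
  [6] ##. => .  t=0,i=1
  [5] #.# => .  t=0,i=2
  [4] #.. => .  t=0,i=8
  [3] .## => .  t=0,i=0
  [2] .#. => .  t=0,i=3
  [1] ..# => #  t=0,i=11
  [0] ... => .  t=0,i=9
  bits 00000010 = 2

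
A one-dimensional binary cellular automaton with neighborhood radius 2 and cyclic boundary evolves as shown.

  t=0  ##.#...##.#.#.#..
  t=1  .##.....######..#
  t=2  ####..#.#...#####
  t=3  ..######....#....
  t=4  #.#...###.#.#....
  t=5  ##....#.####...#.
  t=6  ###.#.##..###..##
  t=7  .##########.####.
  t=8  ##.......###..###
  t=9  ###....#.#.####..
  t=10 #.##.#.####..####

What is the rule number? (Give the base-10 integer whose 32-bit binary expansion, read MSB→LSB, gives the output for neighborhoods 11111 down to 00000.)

2137799858

  [31] ##### => .  t=1,i=10
  [30] ####. => #  t=1,i=12
  [29] ###.# => #  t=4,i=8
  [28] ###.. => #  t=1,i=13
  [27] ##.## => #  t=7,i=11
  [26] ##.#. => #  t=0,i=2
  [25] ##..# => #  t=1,i=14
  [24] ##... => #  t=1,i=3
  [23] #.### => .  t=5,i=8
  [22] #.##. => #  t=1,i=1
  [21] #.#.# => #  t=0,i=10
  [20] #.#.. => .  t=0,i=3
  [19] #..## => #  t=0,i=16
  [18] #..#. => #  t=1,i=15
  [17] #...# => .  t=0,i=5
  [16] #.... => .  t=1,i=4
  [15] .#### => .  t=1,i=9
  [14] .###. => .  t=4,i=7
  [13] .##.# => #  t=0,i=1
  [12] .##.. => #  t=1,i=2
  [11] .#.## => #  t=1,i=0
  [10] .#.#. => #  t=0,i=11
  [9] .#..# => .  t=0,i=15
  [8] .#... => .  t=0,i=4
  [7] ..### => #  t=1,i=8
  [6] ..##. => .  t=0,i=0
  [5] ..#.# => #  t=1,i=16
  [4] ..#.. => #  t=3,i=12
  [3] ...## => .  t=0,i=6
  [2] ...#. => .  t=3,i=11
  [1] ....# => #  t=1,i=6
  [0] ..... => .  t=1,i=5
  bits 01111111011011000011110010110010 = 2137799858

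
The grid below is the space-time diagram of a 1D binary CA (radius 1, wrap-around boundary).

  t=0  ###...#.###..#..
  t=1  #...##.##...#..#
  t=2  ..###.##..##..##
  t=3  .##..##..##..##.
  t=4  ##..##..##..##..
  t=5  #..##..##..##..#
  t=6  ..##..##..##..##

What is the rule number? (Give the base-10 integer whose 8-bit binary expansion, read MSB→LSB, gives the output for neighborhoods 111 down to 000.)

  ###|.  b7=0 t=0,i=1
  ##.|.  b6=0 t=0,i=2
  #.#|#  b5=1 t=0,i=7
  #..|.  b4=0 t=0,i=3
  .##|#  b3=1 t=0,i=0
  .#.|.  b2=0 t=0,i=6
  ..#|#  b1=1 t=0,i=5
  ...|#  b0=1 t=0,i=4
  bits 00101011 = 43

43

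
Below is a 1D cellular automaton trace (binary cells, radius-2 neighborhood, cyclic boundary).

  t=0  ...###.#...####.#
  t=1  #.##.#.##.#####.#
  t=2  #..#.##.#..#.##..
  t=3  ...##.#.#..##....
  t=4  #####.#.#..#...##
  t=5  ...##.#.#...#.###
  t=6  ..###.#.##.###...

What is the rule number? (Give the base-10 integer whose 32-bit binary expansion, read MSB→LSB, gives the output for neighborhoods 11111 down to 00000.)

1613801967

  ##### -> .   bit 31 = 0  t=1,i=12
  ####. -> #   bit 30 = 1  t=0,i=13
  ###.# -> #   bit 29 = 1  t=0,i=5
  ###.. -> .   bit 28 = 0  t=5,i=16
  ##.## -> .   bit 27 = 0  t=1,i=1
  ##.#. -> .   bit 26 = 0  t=0,i=6
  ##..# -> .   bit 25 = 0  t=2,i=15
  ##... -> .   bit 24 = 0  t=3,i=13
  #.### -> .   bit 23 = 0  t=1,i=10
  #.##. -> .   bit 22 = 0  t=1,i=2
  #.#.# -> #   bit 21 = 1  t=1,i=5
  #.#.. -> #   bit 20 = 1  t=0,i=7
  #..## -> .   bit 19 = 0  t=3,i=10
  #..#. -> .   bit 18 = 0  t=2,i=2
  #...# -> .   bit 17 = 0  t=0,i=1
  #.... -> .   bit 16 = 0  t=3,i=14
  .#### -> #   bit 15 = 1  t=0,i=12
  .###. -> .   bit 14 = 0  t=0,i=4
  .##.# -> #   bit 13 = 1  t=1,i=0
  .##.. -> .   bit 12 = 0  t=2,i=14
  .#.## -> #   bit 11 = 1  t=1,i=6
  .#.#. -> .   bit 10 = 0  t=3,i=7
  .#..# -> .   bit 9 = 0  t=2,i=1
  .#... -> #   bit 8 = 1  t=0,i=0
  ..### -> #   bit 7 = 1  t=0,i=3
  ..##. -> #   bit 6 = 1  t=3,i=3
  ..#.# -> #   bit 5 = 1  t=2,i=3
  ..#.. -> .   bit 4 = 0  t=2,i=0
  ...## -> #   bit 3 = 1  t=0,i=2
  ...#. -> #   bit 2 = 1  t=5,i=11
  ....# -> #   bit 1 = 1  t=3,i=1
  ..... -> #   bit 0 = 1  t=3,i=0
  bits 01100000001100001010100111101111 = 1613801967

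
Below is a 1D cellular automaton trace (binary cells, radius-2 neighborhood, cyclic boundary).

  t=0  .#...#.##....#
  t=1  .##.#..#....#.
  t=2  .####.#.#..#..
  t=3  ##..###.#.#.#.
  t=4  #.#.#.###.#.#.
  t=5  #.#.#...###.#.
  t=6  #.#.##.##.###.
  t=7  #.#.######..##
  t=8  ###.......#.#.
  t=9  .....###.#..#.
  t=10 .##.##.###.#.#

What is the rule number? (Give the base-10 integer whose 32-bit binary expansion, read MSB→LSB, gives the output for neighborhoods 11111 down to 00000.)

779362765

  #####|.  b31=0 t=7,i=6
  ####.|.  b30=0 t=2,i=3
  ###.#|#  b29=1 t=2,i=4
  ###..|.  b28=0 t=7,i=9
  ##.##|#  b27=1 t=6,i=6
  ##.#.|#  b26=1 t=1,i=3
  ##..#|#  b25=1 t=3,i=2
  ##...|.  b24=0 t=0,i=9
  #.###|.  b23=0 t=4,i=6
  #.##.|#  b22=1 t=0,i=7
  #.#.#|#  b21=1 t=2,i=6
  #.#..|#  b20=1 t=0,i=1
  #..##|.  b19=0 t=1,i=0
  #..#.|#  b18=1 t=1,i=6
  #...#|.  b17=0 t=0,i=3
  #....|.  b16=0 t=0,i=10
  .####|.  b15=0 t=2,i=2
  .###.|.  b14=0 t=3,i=5
  .##.#|#  b13=1 t=1,i=2
  .##..|.  b12=0 t=0,i=8
  .#.##|.  b11=0 t=0,i=6
  .#.#.|.  b10=0 t=0,i=0
  .#..#|.  b9=0 t=1,i=5
  .#...|#  b8=1 t=0,i=2
  ..###|#  b7=1 t=2,i=1
  ..##.|#  b6=1 t=1,i=1
  ..#.#|.  b5=0 t=0,i=5
  ..#..|.  b4=0 t=1,i=7
  ...##|#  b3=1 t=2,i=0
  ...#.|#  b2=1 t=0,i=4
  ....#|.  b1=0 t=0,i=11
  .....|#  b0=1 t=8,i=5
  bits 00101110011101000010000111001101 = 779362765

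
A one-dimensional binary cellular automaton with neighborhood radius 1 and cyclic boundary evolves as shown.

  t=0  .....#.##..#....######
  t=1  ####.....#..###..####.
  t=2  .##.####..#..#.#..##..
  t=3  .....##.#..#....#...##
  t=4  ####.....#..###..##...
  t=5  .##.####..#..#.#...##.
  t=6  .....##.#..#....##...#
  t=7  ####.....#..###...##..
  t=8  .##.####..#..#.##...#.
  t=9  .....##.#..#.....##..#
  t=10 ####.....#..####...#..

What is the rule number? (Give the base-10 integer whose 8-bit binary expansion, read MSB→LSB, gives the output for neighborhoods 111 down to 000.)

145

  nb ###: next=#  (t=0,i=17, bit7=1)
  nb ##.: next=.  (t=0,i=8, bit6=0)
  nb #.#: next=.  (t=0,i=6, bit5=0)
  nb #..: next=#  (t=0,i=0, bit4=1)
  nb .##: next=.  (t=0,i=7, bit3=0)
  nb .#.: next=.  (t=0,i=5, bit2=0)
  nb ..#: next=.  (t=0,i=4, bit1=0)
  nb ...: next=#  (t=0,i=1, bit0=1)
  bits 10010001 = 145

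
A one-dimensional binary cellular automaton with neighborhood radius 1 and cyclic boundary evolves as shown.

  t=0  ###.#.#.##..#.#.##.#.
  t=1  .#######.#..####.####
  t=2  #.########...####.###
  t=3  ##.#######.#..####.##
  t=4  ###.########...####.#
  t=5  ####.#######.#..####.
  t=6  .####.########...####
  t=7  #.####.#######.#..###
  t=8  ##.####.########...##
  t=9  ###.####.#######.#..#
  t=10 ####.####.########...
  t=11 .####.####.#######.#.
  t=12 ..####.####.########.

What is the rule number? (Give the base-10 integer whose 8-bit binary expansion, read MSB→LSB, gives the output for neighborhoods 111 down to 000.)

  nb ###: next=#  (t=0,i=1, bit7=1)
  nb ##.: next=#  (t=0,i=2, bit6=1)
  nb #.#: next=#  (t=0,i=3, bit5=1)
  nb #..: next=.  (t=0,i=10, bit4=0)
  nb .##: next=.  (t=0,i=0, bit3=0)
  nb .#.: next=#  (t=0,i=4, bit2=1)
  nb ..#: next=.  (t=0,i=11, bit1=0)
  nb ...: next=#  (t=2,i=11, bit0=1)
  bits 11100101 = 229

229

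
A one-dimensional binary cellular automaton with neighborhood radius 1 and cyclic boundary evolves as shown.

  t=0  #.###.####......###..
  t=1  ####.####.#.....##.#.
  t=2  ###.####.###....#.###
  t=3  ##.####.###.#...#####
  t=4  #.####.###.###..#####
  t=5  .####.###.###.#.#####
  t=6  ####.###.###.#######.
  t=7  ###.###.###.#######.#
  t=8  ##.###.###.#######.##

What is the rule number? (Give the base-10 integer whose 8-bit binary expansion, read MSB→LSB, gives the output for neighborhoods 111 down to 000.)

  ###|#  b7=1 t=0,i=3
  ##.|.  b6=0 t=0,i=4
  #.#|#  b5=1 t=0,i=1
  #..|#  b4=1 t=0,i=10
  .##|#  b3=1 t=0,i=2
  .#.|#  b2=1 t=0,i=0
  ..#|.  b1=0 t=0,i=15
  ...|.  b0=0 t=0,i=11
  bits 10111100 = 188

188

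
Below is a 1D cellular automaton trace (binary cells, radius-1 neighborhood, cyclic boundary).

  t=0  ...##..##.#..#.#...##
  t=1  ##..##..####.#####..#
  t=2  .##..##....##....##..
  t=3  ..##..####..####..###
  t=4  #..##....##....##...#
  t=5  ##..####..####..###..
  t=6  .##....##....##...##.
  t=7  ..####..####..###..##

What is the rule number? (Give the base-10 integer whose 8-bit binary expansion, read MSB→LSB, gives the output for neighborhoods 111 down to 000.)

  nb ###: next=.  (t=1,i=0, bit7=0)
  nb ##.: next=#  (t=0,i=4, bit6=1)
  nb #.#: next=#  (t=0,i=9, bit5=1)
  nb #..: next=#  (t=0,i=0, bit4=1)
  nb .##: next=.  (t=0,i=3, bit3=0)
  nb .#.: next=#  (t=0,i=10, bit2=1)
  nb ..#: next=.  (t=0,i=2, bit1=0)
  nb ...: next=#  (t=0,i=1, bit0=1)
  bits 01110101 = 117

117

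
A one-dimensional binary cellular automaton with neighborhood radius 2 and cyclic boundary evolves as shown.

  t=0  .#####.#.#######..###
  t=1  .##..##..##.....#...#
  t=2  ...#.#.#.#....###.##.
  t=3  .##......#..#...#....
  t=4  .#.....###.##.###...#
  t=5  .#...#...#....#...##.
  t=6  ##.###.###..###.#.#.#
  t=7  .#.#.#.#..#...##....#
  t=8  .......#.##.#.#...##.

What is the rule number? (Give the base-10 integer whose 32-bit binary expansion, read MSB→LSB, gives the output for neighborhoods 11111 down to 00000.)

  ##### -> .   bit 31 = 0  t=0,i=3
  ####. -> .   bit 30 = 0  t=0,i=4
  ###.# -> #   bit 29 = 1  t=0,i=5
  ###.. -> .   bit 28 = 0  t=0,i=15
  ##.## -> .   bit 27 = 0  t=0,i=0
  ##.#. -> #   bit 26 = 1  t=0,i=6
  ##..# -> #   bit 25 = 1  t=0,i=16
  ##... -> .   bit 24 = 0  t=1,i=11
  #.### -> #   bit 23 = 1  t=0,i=1
  #.##. -> .   bit 22 = 0  t=1,i=1
  #.#.# -> .   bit 21 = 0  t=0,i=7
  #.#.. -> #   bit 20 = 1  t=2,i=9
  #..## -> .   bit 19 = 0  t=0,i=17
  #..#. -> #   bit 18 = 1  t=3,i=11
  #...# -> #   bit 17 = 1  t=1,i=18
  #.... -> .   bit 16 = 0  t=1,i=12
  .#### -> #   bit 15 = 1  t=0,i=2
  .###. -> .   bit 14 = 0  t=0,i=19
  .##.# -> .   bit 13 = 0  t=4,i=12
  .##.. -> .   bit 12 = 0  t=1,i=2
  .#.## -> .   bit 11 = 0  t=0,i=8
  .#.#. -> .   bit 10 = 0  t=2,i=4
  .#..# -> .   bit 9 = 0  t=3,i=10
  .#... -> .   bit 8 = 0  t=1,i=17
  ..### -> .   bit 7 = 0  t=0,i=18
  ..##. -> #   bit 6 = 1  t=1,i=5
  ..#.# -> .   bit 5 = 0  t=1,i=20
  ..#.. -> #   bit 4 = 1  t=1,i=16
  ...## -> .   bit 3 = 0  t=2,i=13
  ...#. -> #   bit 2 = 1  t=1,i=15
  ....# -> #   bit 1 = 1  t=1,i=14
  ..... -> .   bit 0 = 0  t=1,i=13
  bits 00100110100101101000000001010110 = 647397462

647397462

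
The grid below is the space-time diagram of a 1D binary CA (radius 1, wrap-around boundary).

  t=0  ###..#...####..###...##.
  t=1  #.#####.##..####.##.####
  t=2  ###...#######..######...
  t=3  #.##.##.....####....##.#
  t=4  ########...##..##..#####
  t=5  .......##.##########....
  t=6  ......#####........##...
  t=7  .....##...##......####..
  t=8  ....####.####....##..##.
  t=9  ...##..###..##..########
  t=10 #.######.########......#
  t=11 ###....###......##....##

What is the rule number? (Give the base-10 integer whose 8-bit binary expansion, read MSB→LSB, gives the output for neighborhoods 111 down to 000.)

126

  nb ###: next=.  (t=0,i=1, bit7=0)
  nb ##.: next=#  (t=0,i=2, bit6=1)
  nb #.#: next=#  (t=0,i=23, bit5=1)
  nb #..: next=#  (t=0,i=3, bit4=1)
  nb .##: next=#  (t=0,i=0, bit3=1)
  nb .#.: next=#  (t=0,i=5, bit2=1)
  nb ..#: next=#  (t=0,i=4, bit1=1)
  nb ...: next=.  (t=0,i=7, bit0=0)
  bits 01111110 = 126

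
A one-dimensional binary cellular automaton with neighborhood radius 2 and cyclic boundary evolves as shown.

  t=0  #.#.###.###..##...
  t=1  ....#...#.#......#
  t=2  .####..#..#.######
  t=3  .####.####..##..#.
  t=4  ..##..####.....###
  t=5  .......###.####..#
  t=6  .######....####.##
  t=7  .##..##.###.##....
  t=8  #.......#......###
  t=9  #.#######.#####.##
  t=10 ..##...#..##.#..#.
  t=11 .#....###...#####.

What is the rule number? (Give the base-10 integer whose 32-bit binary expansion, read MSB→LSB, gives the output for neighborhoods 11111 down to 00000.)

1419084319

  nb #####: next=.  (t=2,i=14, bit31=0)
  nb ####.: next=#  (t=2,i=3, bit30=1)
  nb ###.#: next=.  (t=0,i=6, bit29=0)
  nb ###..: next=#  (t=0,i=10, bit28=1)
  nb ##.##: next=.  (t=0,i=7, bit27=0)
  nb ##.#.: next=#  (t=10,i=12, bit26=1)
  nb ##..#: next=.  (t=0,i=11, bit25=0)
  nb ##...: next=.  (t=0,i=15, bit24=0)
  nb #.###: next=#  (t=0,i=4, bit23=1)
  nb #.##.: next=.  (t=6,i=16, bit22=0)
  nb #.#.#: next=.  (t=0,i=2, bit21=0)
  nb #.#..: next=#  (t=1,i=10, bit20=1)
  nb #..##: next=.  (t=0,i=12, bit19=0)
  nb #..#.: next=#  (t=2,i=6, bit18=1)
  nb #...#: next=.  (t=0,i=16, bit17=0)
  nb #....: next=#  (t=1,i=1, bit16=1)
  nb .####: next=#  (t=2,i=2, bit15=1)
  nb .###.: next=.  (t=0,i=5, bit14=0)
  nb .##.#: next=.  (t=6,i=17, bit13=0)
  nb .##..: next=.  (t=0,i=14, bit12=0)
  nb .#.##: next=.  (t=0,i=3, bit11=0)
  nb .#.#.: next=.  (t=0,i=1, bit10=0)
  nb .#..#: next=#  (t=2,i=8, bit9=1)
  nb .#...: next=.  (t=1,i=0, bit8=0)
  nb ..###: next=.  (t=3,i=1, bit7=0)
  nb ..##.: next=.  (t=0,i=13, bit6=0)
  nb ..#.#: next=.  (t=0,i=0, bit5=0)
  nb ..#..: next=#  (t=1,i=4, bit4=1)
  nb ...##: next=#  (t=4,i=14, bit3=1)
  nb ...#.: next=#  (t=0,i=17, bit2=1)
  nb ....#: next=#  (t=1,i=2, bit1=1)
  nb .....: next=#  (t=1,i=13, bit0=1)
  bits 01010100100101011000001000011111 = 1419084319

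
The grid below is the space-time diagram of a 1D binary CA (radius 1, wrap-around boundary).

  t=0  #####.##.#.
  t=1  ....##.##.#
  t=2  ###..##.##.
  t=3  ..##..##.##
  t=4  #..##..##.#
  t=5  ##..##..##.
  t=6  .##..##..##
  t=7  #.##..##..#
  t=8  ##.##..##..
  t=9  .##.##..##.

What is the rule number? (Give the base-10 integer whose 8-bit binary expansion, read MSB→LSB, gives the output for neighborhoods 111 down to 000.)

  nb ###: next=.  (t=0,i=1, bit7=0)
  nb ##.: next=#  (t=0,i=4, bit6=1)
  nb #.#: next=#  (t=0,i=5, bit5=1)
  nb #..: next=#  (t=1,i=0, bit4=1)
  nb .##: next=.  (t=0,i=0, bit3=0)
  nb .#.: next=.  (t=0,i=9, bit2=0)
  nb ..#: next=.  (t=1,i=3, bit1=0)
  nb ...: next=#  (t=1,i=1, bit0=1)
  bits 01110001 = 113

113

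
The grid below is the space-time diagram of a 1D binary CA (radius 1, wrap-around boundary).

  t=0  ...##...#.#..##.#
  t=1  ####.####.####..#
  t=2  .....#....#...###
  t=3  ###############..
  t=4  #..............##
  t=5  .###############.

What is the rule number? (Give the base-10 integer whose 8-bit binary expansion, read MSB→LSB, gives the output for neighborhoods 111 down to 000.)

31

  nb ###: next=.  (t=1,i=0, bit7=0)
  nb ##.: next=.  (t=0,i=4, bit6=0)
  nb #.#: next=.  (t=0,i=9, bit5=0)
  nb #..: next=#  (t=0,i=0, bit4=1)
  nb .##: next=#  (t=0,i=3, bit3=1)
  nb .#.: next=#  (t=0,i=8, bit2=1)
  nb ..#: next=#  (t=0,i=2, bit1=1)
  nb ...: next=#  (t=0,i=1, bit0=1)
  bits 00011111 = 31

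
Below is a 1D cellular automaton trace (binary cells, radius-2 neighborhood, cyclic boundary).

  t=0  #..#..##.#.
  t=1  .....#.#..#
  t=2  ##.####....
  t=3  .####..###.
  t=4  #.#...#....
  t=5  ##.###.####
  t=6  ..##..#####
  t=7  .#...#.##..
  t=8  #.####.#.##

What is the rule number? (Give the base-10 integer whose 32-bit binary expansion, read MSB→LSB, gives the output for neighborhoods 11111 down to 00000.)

  nb #####: next=#  (t=5,i=9, bit31=1)
  nb ####.: next=.  (t=2,i=5, bit30=0)
  nb ###.#: next=.  (t=5,i=1, bit29=0)
  nb ###..: next=.  (t=2,i=6, bit28=0)
  nb ##.##: next=#  (t=2,i=2, bit27=1)
  nb ##.#.: next=.  (t=0,i=8, bit26=0)
  nb ##..#: next=.  (t=3,i=5, bit25=0)
  nb ##...: next=#  (t=2,i=7, bit24=1)
  nb #.###: next=#  (t=2,i=3, bit23=1)
  nb #.##.: next=#  (t=7,i=7, bit22=1)
  nb #.#.#: next=.  (t=0,i=9, bit21=0)
  nb #.#..: next=.  (t=0,i=0, bit20=0)
  nb #..##: next=#  (t=0,i=5, bit19=1)
  nb #..#.: next=.  (t=0,i=2, bit18=0)
  nb #...#: next=#  (t=4,i=4, bit17=1)
  nb #....: next=#  (t=1,i=1, bit16=1)
  nb .####: next=#  (t=2,i=4, bit15=1)
  nb .###.: next=.  (t=3,i=8, bit14=0)
  nb .##.#: next=#  (t=0,i=7, bit13=1)
  nb .##..: next=.  (t=6,i=3, bit12=0)
  nb .#.##: next=.  (t=7,i=6, bit11=0)
  nb .#.#.: next=#  (t=0,i=10, bit10=1)
  nb .#..#: next=.  (t=0,i=1, bit9=0)
  nb .#...: next=#  (t=1,i=0, bit8=1)
  nb ..###: next=.  (t=3,i=1, bit7=0)
  nb ..##.: next=.  (t=0,i=6, bit6=0)
  nb ..#.#: next=#  (t=1,i=5, bit5=1)
  nb ..#..: next=.  (t=0,i=3, bit4=0)
  nb ...##: next=.  (t=2,i=10, bit3=0)
  nb ...#.: next=#  (t=1,i=4, bit2=1)
  nb ....#: next=#  (t=1,i=3, bit1=1)
  nb .....: next=.  (t=1,i=2, bit0=0)
  bits 10001001110010111010010100100110 = 2311824678

2311824678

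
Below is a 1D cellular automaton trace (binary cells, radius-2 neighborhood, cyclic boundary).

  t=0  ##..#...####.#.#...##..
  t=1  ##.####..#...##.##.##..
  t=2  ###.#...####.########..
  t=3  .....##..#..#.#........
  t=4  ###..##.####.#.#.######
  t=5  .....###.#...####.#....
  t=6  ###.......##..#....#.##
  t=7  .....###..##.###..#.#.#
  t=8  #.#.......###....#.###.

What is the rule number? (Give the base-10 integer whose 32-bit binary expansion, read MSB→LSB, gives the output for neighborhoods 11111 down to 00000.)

  #####|.  b31=0 t=2,i=15
  ####.|.  b30=0 t=0,i=10
  ###.#|.  b29=0 t=0,i=11
  ###..|.  b28=0 t=1,i=6
  ##.##|#  b27=1 t=1,i=2
  ##.#.|.  b26=0 t=0,i=12
  ##..#|.  b25=0 t=0,i=2
  ##...|.  b24=0 t=6,i=3
  #.###|.  b23=0 t=1,i=3
  #.##.|#  b22=1 t=1,i=16
  #.#.#|#  b21=1 t=0,i=13
  #.#..|.  b20=0 t=0,i=15
  #..##|.  b19=0 t=0,i=22
  #..#.|#  b18=1 t=0,i=3
  #...#|#  b17=1 t=0,i=6
  #....|.  b16=0 t=3,i=16
  .####|#  b15=1 t=0,i=9
  .###.|.  b14=0 t=2,i=1
  .##.#|#  b13=1 t=1,i=1
  .##..|#  b12=1 t=0,i=1
  .#.##|#  b11=1 t=4,i=16
  .#.#.|#  b10=1 t=0,i=14
  .#..#|#  b9=1 t=3,i=10
  .#...|#  b8=1 t=0,i=5
  ..###|.  b7=0 t=0,i=8
  ..##.|#  b6=1 t=0,i=0
  ..#.#|.  b5=0 t=3,i=12
  ..#..|#  b4=1 t=0,i=4
  ...##|.  b3=0 t=0,i=7
  ...#.|#  b2=1 t=6,i=18
  ....#|.  b1=0 t=3,i=3
  .....|#  b0=1 t=3,i=0
  bits 00001000011001101011111101010101 = 140951381

140951381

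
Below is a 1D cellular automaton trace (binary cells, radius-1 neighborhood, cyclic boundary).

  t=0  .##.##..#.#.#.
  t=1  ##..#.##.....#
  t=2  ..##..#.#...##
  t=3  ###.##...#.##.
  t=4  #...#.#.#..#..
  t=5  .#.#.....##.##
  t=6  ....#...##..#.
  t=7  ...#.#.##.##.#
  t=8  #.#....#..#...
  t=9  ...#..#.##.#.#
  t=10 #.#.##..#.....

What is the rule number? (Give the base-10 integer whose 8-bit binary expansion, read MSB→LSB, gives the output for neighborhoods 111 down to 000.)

26

  ###|.  b7=0 t=1,i=0
  ##.|.  b6=0 t=0,i=2
  #.#|.  b5=0 t=0,i=3
  #..|#  b4=1 t=0,i=6
  .##|#  b3=1 t=0,i=1
  .#.|.  b2=0 t=0,i=8
  ..#|#  b1=1 t=0,i=0
  ...|.  b0=0 t=1,i=9
  bits 00011010 = 26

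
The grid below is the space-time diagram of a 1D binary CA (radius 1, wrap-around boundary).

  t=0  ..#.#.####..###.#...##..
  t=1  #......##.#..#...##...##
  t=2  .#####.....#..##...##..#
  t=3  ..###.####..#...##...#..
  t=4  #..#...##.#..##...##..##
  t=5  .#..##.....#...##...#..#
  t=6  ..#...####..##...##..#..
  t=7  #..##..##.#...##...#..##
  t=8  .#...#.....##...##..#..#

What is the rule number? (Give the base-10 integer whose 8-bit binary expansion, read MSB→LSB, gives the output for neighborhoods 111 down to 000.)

  ###|#  b7=1 t=0,i=7
  ##.|.  b6=0 t=0,i=9
  #.#|.  b5=0 t=0,i=3
  #..|#  b4=1 t=0,i=10
  .##|.  b3=0 t=0,i=6
  .#.|.  b2=0 t=0,i=2
  ..#|.  b1=0 t=0,i=1
  ...|#  b0=1 t=0,i=0
  bits 10010001 = 145

145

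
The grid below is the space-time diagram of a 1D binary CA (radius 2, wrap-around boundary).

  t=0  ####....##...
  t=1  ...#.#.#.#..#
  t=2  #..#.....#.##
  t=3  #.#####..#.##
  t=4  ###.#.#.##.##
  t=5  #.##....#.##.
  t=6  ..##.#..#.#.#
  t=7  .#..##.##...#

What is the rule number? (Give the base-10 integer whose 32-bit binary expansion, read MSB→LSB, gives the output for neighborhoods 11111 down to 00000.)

3168620857

  nb #####: next=#  (t=3,i=4, bit31=1)
  nb ####.: next=.  (t=0,i=2, bit30=0)
  nb ###.#: next=#  (t=3,i=0, bit29=1)
  nb ###..: next=#  (t=0,i=3, bit28=1)
  nb ##.##: next=#  (t=3,i=1, bit27=1)
  nb ##.#.: next=#  (t=4,i=3, bit26=1)
  nb ##..#: next=.  (t=2,i=1, bit25=0)
  nb ##...: next=.  (t=0,i=4, bit24=0)
  nb #.###: next=#  (t=2,i=11, bit23=1)
  nb #.##.: next=#  (t=4,i=8, bit22=1)
  nb #.#.#: next=.  (t=1,i=5, bit21=0)
  nb #.#..: next=#  (t=1,i=9, bit20=1)
  nb #..##: next=#  (t=6,i=1, bit19=1)
  nb #..#.: next=#  (t=1,i=11, bit18=1)
  nb #...#: next=.  (t=0,i=11, bit17=0)
  nb #....: next=#  (t=0,i=5, bit16=1)
  nb .####: next=.  (t=0,i=1, bit15=0)
  nb .###.: next=#  (t=2,i=12, bit14=1)
  nb .##.#: next=.  (t=4,i=9, bit13=0)
  nb .##..: next=#  (t=0,i=9, bit12=1)
  nb .#.##: next=.  (t=2,i=10, bit11=0)
  nb .#.#.: next=.  (t=1,i=4, bit10=0)
  nb .#..#: next=.  (t=1,i=10, bit9=0)
  nb .#...: next=#  (t=1,i=0, bit8=1)
  nb ..###: next=.  (t=0,i=0, bit7=0)
  nb ..##.: next=.  (t=0,i=8, bit6=0)
  nb ..#.#: next=#  (t=1,i=3, bit5=1)
  nb ..#..: next=#  (t=1,i=12, bit4=1)
  nb ...##: next=#  (t=0,i=7, bit3=1)
  nb ...#.: next=.  (t=1,i=2, bit2=0)
  nb ....#: next=.  (t=0,i=6, bit1=0)
  nb .....: next=#  (t=2,i=6, bit0=1)
  bits 10111100110111010101000100111001 = 3168620857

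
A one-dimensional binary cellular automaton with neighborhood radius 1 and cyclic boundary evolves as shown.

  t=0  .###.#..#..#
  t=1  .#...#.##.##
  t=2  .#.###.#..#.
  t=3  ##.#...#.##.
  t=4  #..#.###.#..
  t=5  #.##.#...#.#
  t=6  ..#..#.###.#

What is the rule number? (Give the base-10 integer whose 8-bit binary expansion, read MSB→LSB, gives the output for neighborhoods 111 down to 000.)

15

  nb ###: next=.  (t=0,i=2, bit7=0)
  nb ##.: next=.  (t=0,i=3, bit6=0)
  nb #.#: next=.  (t=0,i=0, bit5=0)
  nb #..: next=.  (t=0,i=6, bit4=0)
  nb .##: next=#  (t=0,i=1, bit3=1)
  nb .#.: next=#  (t=0,i=5, bit2=1)
  nb ..#: next=#  (t=0,i=7, bit1=1)
  nb ...: next=#  (t=1,i=3, bit0=1)
  bits 00001111 = 15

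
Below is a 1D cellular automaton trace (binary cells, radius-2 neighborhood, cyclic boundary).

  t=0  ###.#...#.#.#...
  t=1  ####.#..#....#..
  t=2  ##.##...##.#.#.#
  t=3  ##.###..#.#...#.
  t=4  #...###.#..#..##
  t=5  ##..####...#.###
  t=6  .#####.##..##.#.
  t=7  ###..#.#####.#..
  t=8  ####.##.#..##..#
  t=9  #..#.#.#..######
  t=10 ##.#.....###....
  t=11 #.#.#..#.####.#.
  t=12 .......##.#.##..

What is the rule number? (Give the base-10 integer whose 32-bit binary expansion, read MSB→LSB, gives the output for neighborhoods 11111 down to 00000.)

927521266

  nb #####: next=.  (t=5,i=15, bit31=0)
  nb ####.: next=.  (t=1,i=2, bit30=0)
  nb ###.#: next=#  (t=0,i=2, bit29=1)
  nb ###..: next=#  (t=3,i=5, bit28=1)
  nb ##.##: next=.  (t=2,i=2, bit27=0)
  nb ##.#.: next=#  (t=0,i=3, bit26=1)
  nb ##..#: next=#  (t=3,i=6, bit25=1)
  nb ##...: next=#  (t=2,i=5, bit24=1)
  nb #.###: next=.  (t=2,i=15, bit23=0)
  nb #.##.: next=#  (t=2,i=3, bit22=1)
  nb #.#.#: next=.  (t=0,i=10, bit21=0)
  nb #.#..: next=.  (t=0,i=4, bit20=0)
  nb #..##: next=#  (t=1,i=15, bit19=1)
  nb #..#.: next=.  (t=1,i=7, bit18=0)
  nb #...#: next=.  (t=0,i=6, bit17=0)
  nb #....: next=.  (t=1,i=10, bit16=0)
  nb .####: next=#  (t=1,i=1, bit15=1)
  nb .###.: next=#  (t=0,i=1, bit14=1)
  nb .##.#: next=.  (t=2,i=9, bit13=0)
  nb .##..: next=#  (t=2,i=4, bit12=1)
  nb .#.##: next=#  (t=2,i=14, bit11=1)
  nb .#.#.: next=.  (t=0,i=9, bit10=0)
  nb .#..#: next=.  (t=1,i=6, bit9=0)
  nb .#...: next=#  (t=0,i=5, bit8=1)
  nb ..###: next=#  (t=0,i=0, bit7=1)
  nb ..##.: next=#  (t=2,i=8, bit6=1)
  nb ..#.#: next=#  (t=0,i=8, bit5=1)
  nb ..#..: next=#  (t=1,i=8, bit4=1)
  nb ...##: next=.  (t=0,i=15, bit3=0)
  nb ...#.: next=.  (t=0,i=7, bit2=0)
  nb ....#: next=#  (t=1,i=11, bit1=1)
  nb .....: next=.  (t=10,i=6, bit0=0)
  bits 00110111010010001101100111110010 = 927521266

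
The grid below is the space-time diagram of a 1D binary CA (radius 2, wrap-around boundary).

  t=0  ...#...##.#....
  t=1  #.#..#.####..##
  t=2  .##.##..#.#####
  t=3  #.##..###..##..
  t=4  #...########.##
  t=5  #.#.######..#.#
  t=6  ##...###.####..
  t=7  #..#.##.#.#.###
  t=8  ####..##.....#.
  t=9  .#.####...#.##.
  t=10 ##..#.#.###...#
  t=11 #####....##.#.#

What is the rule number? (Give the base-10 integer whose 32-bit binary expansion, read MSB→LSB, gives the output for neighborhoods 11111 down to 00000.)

  nb #####: next=#  (t=2,i=12, bit31=1)
  nb ####.: next=.  (t=1,i=9, bit30=0)
  nb ###.#: next=.  (t=1,i=0, bit29=0)
  nb ###..: next=#  (t=1,i=10, bit28=1)
  nb ##.##: next=#  (t=2,i=0, bit27=1)
  nb ##.#.: next=#  (t=0,i=9, bit26=1)
  nb ##..#: next=#  (t=1,i=11, bit25=1)
  nb ##...: next=.  (t=4,i=1, bit24=0)
  nb #.###: next=.  (t=1,i=7, bit23=0)
  nb #.##.: next=.  (t=2,i=1, bit22=0)
  nb #.#.#: next=.  (t=5,i=2, bit21=0)
  nb #.#..: next=#  (t=0,i=10, bit20=1)
  nb #..##: next=#  (t=1,i=12, bit19=1)
  nb #..#.: next=#  (t=1,i=4, bit18=1)
  nb #...#: next=#  (t=0,i=5, bit17=1)
  nb #....: next=.  (t=0,i=12, bit16=0)
  nb .####: next=#  (t=1,i=8, bit15=1)
  nb .###.: next=#  (t=1,i=14, bit14=1)
  nb .##.#: next=#  (t=0,i=8, bit13=1)
  nb .##..: next=.  (t=2,i=5, bit12=0)
  nb .#.##: next=.  (t=1,i=6, bit11=0)
  nb .#.#.: next=.  (t=7,i=9, bit10=0)
  nb .#..#: next=.  (t=1,i=3, bit9=0)
  nb .#...: next=.  (t=0,i=4, bit8=0)
  nb ..###: next=#  (t=1,i=13, bit7=1)
  nb ..##.: next=#  (t=0,i=7, bit6=1)
  nb ..#.#: next=#  (t=1,i=5, bit5=1)
  nb ..#..: next=.  (t=0,i=3, bit4=0)
  nb ...##: next=.  (t=0,i=6, bit3=0)
  nb ...#.: next=#  (t=0,i=2, bit2=1)
  nb ....#: next=.  (t=0,i=1, bit1=0)
  nb .....: next=#  (t=0,i=0, bit0=1)
  bits 10011110000111101110000011100101 = 2652823781

2652823781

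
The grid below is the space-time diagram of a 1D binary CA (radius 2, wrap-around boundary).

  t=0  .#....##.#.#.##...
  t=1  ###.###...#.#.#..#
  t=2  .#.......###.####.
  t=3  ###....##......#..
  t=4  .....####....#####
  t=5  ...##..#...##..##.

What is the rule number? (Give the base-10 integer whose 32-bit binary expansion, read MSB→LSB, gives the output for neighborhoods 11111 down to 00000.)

3223068542

  [31] ##### => #  t=4,i=15
  [30] ####. => #  t=1,i=1
  [29] ###.# => .  t=1,i=2
  [28] ###.. => .  t=1,i=6
  [27] ##.## => .  t=1,i=3
  [26] ##.#. => .  t=0,i=8
  [25] ##..# => .  t=2,i=17
  [24] ##... => .  t=0,i=15
  [23] #.### => .  t=1,i=4
  [22] #.##. => .  t=0,i=13
  [21] #.#.# => .  t=0,i=9
  [20] #.#.. => #  t=1,i=14
  [19] #..## => #  t=1,i=16
  [18] #..#. => #  t=2,i=0
  [17] #...# => .  t=1,i=8
  [16] #.... => .  t=0,i=3
  [15] .#### => .  t=1,i=0
  [14] .###. => .  t=1,i=5
  [13] .##.# => .  t=0,i=7
  [12] .##.. => #  t=0,i=14
  [11] .#.## => #  t=0,i=12
  [10] .#.#. => #  t=0,i=10
  [9] .#..# => #  t=1,i=15
  [8] .#... => #  t=0,i=2
  [7] ..### => .  t=1,i=17
  [6] ..##. => #  t=0,i=6
  [5] ..#.# => #  t=1,i=10
  [4] ..#.. => #  t=0,i=1
  [3] ...## => #  t=0,i=5
  [2] ...#. => #  t=0,i=0
  [1] ....# => #  t=0,i=4
  [0] ..... => .  t=2,i=4
  bits 11000000000111000001111101111110 = 3223068542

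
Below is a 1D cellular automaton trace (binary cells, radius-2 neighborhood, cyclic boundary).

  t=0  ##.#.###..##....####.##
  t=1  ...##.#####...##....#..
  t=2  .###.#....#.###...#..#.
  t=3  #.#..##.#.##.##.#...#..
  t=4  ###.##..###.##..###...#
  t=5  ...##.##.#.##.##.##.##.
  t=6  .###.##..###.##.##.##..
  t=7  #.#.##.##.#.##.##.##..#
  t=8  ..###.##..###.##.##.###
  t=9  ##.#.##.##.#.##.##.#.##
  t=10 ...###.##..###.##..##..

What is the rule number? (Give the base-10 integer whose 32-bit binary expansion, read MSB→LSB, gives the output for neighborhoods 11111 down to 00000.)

444484970

  #####|.  b31=0 t=1,i=8
  ####.|.  b30=0 t=0,i=0
  ###.#|.  b29=0 t=0,i=1
  ###..|#  b28=1 t=0,i=7
  ##.##|#  b27=1 t=0,i=20
  ##.#.|.  b26=0 t=0,i=2
  ##..#|#  b25=1 t=0,i=8
  ##...|.  b24=0 t=0,i=12
  #.###|.  b23=0 t=0,i=5
  #.##.|#  b22=1 t=3,i=10
  #.#.#|#  b21=1 t=0,i=3
  #.#..|#  b20=1 t=2,i=5
  #..##|#  b19=1 t=0,i=9
  #..#.|#  b18=1 t=2,i=20
  #...#|#  b17=1 t=1,i=12
  #....|.  b16=0 t=0,i=13
  .####|.  b15=0 t=0,i=17
  .###.|#  b14=1 t=0,i=6
  .##.#|.  b13=0 t=1,i=4
  .##..|.  b12=0 t=0,i=11
  .#.##|#  b11=1 t=0,i=4
  .#.#.|#  b10=1 t=3,i=1
  .#..#|.  b9=0 t=2,i=19
  .#...|#  b8=1 t=1,i=21
  ..###|.  b7=0 t=0,i=16
  ..##.|#  b6=1 t=0,i=10
  ..#.#|#  b5=1 t=2,i=10
  ..#..|.  b4=0 t=1,i=20
  ...##|#  b3=1 t=0,i=15
  ...#.|.  b2=0 t=1,i=19
  ....#|#  b1=1 t=0,i=14
  .....|.  b0=0 t=1,i=0
  bits 00011010011111100100110101101010 = 444484970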